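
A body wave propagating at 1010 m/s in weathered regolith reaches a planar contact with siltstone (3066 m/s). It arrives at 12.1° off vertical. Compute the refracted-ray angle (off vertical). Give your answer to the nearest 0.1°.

sin θ₁/V₁ = sin θ₂/V₂ ⇒ sin θ₂ = 3066·sin 12.1°/1010 = 3066·0.2096/1010 = 0.6363.
θ₂ = arcsin 0.6363 = 39.52° from the normal.

39.5°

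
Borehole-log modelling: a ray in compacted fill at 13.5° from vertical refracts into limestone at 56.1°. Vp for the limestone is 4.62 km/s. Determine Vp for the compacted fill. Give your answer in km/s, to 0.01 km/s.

1.30 km/s

sin 13.5° = 0.2334; sin 56.1° = 0.8300.
V₁ = V₂·(sin θ₁/sin θ₂) = 4.62·(0.2334/0.8300) = 1.30 km/s.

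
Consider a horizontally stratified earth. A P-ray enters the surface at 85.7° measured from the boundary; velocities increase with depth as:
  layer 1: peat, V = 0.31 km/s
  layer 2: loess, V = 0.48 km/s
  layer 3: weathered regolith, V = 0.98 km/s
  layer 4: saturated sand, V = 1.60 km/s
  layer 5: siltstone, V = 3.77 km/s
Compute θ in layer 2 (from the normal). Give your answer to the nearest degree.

7°

From the normal: θ₁ = 90° − 85.7° = 4.3°.
Ray parameter p = sin 4.3° / 0.31 = 2.4187e-01 s/km.
sin θ_2 = p·V_2 = 2.4187e-01 × 0.48 = 0.1161.
θ_2 = arcsin 0.1161 = 6.67°.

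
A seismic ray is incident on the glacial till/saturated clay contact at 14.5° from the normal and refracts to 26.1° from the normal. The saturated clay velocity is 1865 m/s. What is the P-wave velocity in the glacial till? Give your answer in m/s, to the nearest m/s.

1061 m/s

sin 14.5° = 0.2504; sin 26.1° = 0.4399.
V₁ = V₂·(sin θ₁/sin θ₂) = 1865·(0.2504/0.4399) = 1061.42 m/s.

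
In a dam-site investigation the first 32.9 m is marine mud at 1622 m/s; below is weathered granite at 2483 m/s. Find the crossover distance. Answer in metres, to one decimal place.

x_cross = 2h·√((V₂+V₁)/(V₂−V₁)).
(V₂+V₁)/(V₂−V₁) = (2483+1622)/(2483−1622) = 4.7677; √ = 2.1835.
x_cross = 2·32.9·2.1835 = 143.67 m.

143.7 m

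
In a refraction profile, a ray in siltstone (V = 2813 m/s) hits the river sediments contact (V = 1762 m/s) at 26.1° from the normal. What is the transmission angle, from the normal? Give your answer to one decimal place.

16.0°

Snell's law: sin θ₂ = (V₂/V₁)·sin θ₁ = (1762/2813)·sin 26.1° = 0.2756.
θ₂ = sin⁻¹(0.2756) = 16.00° (from vertical).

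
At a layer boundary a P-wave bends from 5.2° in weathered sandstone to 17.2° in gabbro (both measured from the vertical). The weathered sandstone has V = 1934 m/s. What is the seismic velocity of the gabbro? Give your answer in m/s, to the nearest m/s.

sin 5.2° = 0.0906; sin 17.2° = 0.2957.
V₂ = V₁·(sin θ₂/sin θ₁) = 1934·(0.2957/0.0906) = 6310.09 m/s.

6310 m/s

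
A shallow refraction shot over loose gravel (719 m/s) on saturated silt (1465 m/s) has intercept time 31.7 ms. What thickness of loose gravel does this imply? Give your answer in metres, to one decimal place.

h = tᵢ·V₁·V₂ / (2·√(V₂²−V₁²)).
√(V₂²−V₁²) = √(1465² − 719²) = 1276.4 m/s.
h = 0.0317 s × 719 × 1465 / (2 × 1276.4) = 13.08 m.

13.1 m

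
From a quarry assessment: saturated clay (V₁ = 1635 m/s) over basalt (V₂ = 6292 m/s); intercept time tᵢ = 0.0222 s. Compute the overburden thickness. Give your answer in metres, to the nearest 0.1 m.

18.8 m

θ_c = arcsin(1635/6292) = 15.06°; cos θ_c = 0.9656.
tᵢ = 2h cos θ_c/V₁ ⇒ h = tᵢ·V₁/(2 cos θ_c) = 0.0222·1635/(2·0.9656) = 18.79 m.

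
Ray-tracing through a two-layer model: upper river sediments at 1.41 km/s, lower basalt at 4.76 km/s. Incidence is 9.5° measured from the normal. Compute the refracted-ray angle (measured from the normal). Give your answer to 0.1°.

sin θ₁/V₁ = sin θ₂/V₂ ⇒ sin θ₂ = 4.76·sin 9.5°/1.41 = 4.76·0.1650/1.41 = 0.5572.
θ₂ = arcsin 0.5572 = 33.86° from the normal.

33.9°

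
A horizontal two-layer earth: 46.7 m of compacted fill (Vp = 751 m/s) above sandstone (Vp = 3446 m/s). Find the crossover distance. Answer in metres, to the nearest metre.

117 m

θ_c = arcsin(751/3446) = 12.59°, so cos θ_c = 0.9760 and tᵢ = 2h cos θ_c/V₁ = 0.1214 s.
At crossover x/V₁ = x/V₂ + tᵢ ⇒ x = tᵢ/(1/V₁ − 1/V₂) = 0.12138/(1.3316e-03 − 2.9019e-04) = 116.56 m.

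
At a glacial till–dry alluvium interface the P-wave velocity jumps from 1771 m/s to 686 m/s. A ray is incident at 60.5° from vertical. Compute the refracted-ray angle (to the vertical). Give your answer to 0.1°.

19.7°

Snell's law: sin θ₂ = (V₂/V₁)·sin θ₁ = (686/1771)·sin 60.5° = 0.3371.
θ₂ = arcsin 0.3371 = 19.70° from the normal.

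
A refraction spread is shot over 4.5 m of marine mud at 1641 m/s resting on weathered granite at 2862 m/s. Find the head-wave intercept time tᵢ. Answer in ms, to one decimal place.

θ_c = arcsin(V₁/V₂) = arcsin(1641/2862) = 34.99°; cos θ_c = 0.8193.
tᵢ = 2h·cos θ_c / V₁ = 2·4.5·0.8193 / 1641 = 0.00449 s.

4.5 ms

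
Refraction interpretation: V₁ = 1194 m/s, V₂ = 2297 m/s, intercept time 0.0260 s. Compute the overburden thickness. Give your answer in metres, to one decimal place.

θ_c = arcsin(1194/2297) = 31.32°; cos θ_c = 0.8543.
tᵢ = 2h cos θ_c/V₁ ⇒ h = tᵢ·V₁/(2 cos θ_c) = 0.026·1194/(2·0.8543) = 18.17 m.

18.2 m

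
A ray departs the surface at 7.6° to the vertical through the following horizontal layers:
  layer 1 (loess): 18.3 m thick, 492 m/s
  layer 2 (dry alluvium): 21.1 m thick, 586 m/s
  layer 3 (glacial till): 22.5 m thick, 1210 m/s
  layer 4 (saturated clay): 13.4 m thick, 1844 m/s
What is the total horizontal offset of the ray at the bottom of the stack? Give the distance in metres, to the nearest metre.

Apply Snell's law at each interface; in layer i the horizontal offset is hᵢ·tan θᵢ.
Layer 1: θ = 7.60°; offset = 18.3·tan 7.60° = 2.442 m.
Layer 2: sin θ = 586·sin 7.6°/492 = 0.1575, θ = 9.06°; offset = 21.1·tan 9.06° = 3.366 m.
Layer 3: sin θ = 1210·sin 7.6°/492 = 0.3253, θ = 18.98°; offset = 22.5·tan 18.98° = 7.739 m.
Layer 4: sin θ = 1844·sin 7.6°/492 = 0.4957, θ = 29.72°; offset = 13.4·tan 29.72° = 7.648 m.
Total horizontal offset = 21.195 m.

21 m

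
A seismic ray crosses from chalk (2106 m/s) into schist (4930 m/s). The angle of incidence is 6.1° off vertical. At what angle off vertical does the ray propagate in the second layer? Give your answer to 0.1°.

Snell's law: sin θ₂ = (V₂/V₁)·sin θ₁ = (4930/2106)·sin 6.1° = 0.2488.
θ₂ = arcsin 0.2488 = 14.40° from the normal.

14.4°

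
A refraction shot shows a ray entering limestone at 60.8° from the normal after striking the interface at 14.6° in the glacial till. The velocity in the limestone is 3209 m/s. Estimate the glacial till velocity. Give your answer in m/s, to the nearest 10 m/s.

930 m/s

sin 14.6° = 0.2521; sin 60.8° = 0.8729.
V₁ = V₂·(sin θ₁/sin θ₂) = 3209·(0.2521/0.8729) = 926.65 m/s.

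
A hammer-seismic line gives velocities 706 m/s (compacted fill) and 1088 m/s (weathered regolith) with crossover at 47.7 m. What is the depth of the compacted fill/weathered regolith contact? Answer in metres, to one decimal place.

h = (x_cross/2)·√((V₂−V₁)/(V₂+V₁)).
(V₂−V₁)/(V₂+V₁) = (1088−706)/(1088+706) = 0.2129; √ = 0.4614.
h = (47.7/2)·0.4614 = 11.01 m.

11.0 m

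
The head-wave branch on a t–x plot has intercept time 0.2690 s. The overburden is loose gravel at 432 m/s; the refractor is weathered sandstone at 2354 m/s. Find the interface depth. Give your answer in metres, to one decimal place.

h = tᵢ·V₁·V₂ / (2·√(V₂²−V₁²)).
√(V₂²−V₁²) = √(2354² − 432²) = 2314.0 m/s.
h = 0.269 s × 432 × 2354 / (2 × 2314.0) = 59.11 m.

59.1 m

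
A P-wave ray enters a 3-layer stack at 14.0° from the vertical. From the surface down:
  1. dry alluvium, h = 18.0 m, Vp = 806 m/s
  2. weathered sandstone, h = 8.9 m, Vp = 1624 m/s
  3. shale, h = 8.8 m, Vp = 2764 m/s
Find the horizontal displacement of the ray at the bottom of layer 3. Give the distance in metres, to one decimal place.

p = sin θ₁/V₁ = sin 14.0°/806 = 3.0015e-04 s/m is conserved through the stack.
Layer 1: θ = 14.00°; offset = 18.0·tan 14.00° = 4.488 m.
Layer 2: sin θ = p·1624 = 0.4874 → θ = 29.17°; offset = 8.9·tan 29.17° = 4.969 m.
Layer 3: sin θ = p·2764 = 0.8296 → θ = 56.06°; offset = 8.8·tan 56.06° = 13.076 m.
Σ offsets = 22.532 m.

22.5 m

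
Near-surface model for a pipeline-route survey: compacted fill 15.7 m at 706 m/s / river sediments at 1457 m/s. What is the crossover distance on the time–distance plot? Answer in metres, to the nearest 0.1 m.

53.3 m

θ_c = arcsin(706/1457) = 28.98°, so cos θ_c = 0.8748 and tᵢ = 2h cos θ_c/V₁ = 0.0389 s.
At crossover x/V₁ = x/V₂ + tᵢ ⇒ x = tᵢ/(1/V₁ − 1/V₂) = 0.03891/(1.4164e-03 − 6.8634e-04) = 53.29 m.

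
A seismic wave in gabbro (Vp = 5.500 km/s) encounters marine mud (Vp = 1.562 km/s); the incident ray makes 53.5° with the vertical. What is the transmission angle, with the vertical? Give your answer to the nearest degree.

13°

Snell's law: sin θ₂ = (V₂/V₁)·sin θ₁ = (1.562/5.500)·sin 53.5° = 0.2283.
θ₂ = arcsin 0.2283 = 13.20° from the normal.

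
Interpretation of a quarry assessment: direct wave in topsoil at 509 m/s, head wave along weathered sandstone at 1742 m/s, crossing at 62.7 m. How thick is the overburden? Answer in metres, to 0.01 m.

23.20 m

h = (x_cross/2)·√((V₂−V₁)/(V₂+V₁)).
(V₂−V₁)/(V₂+V₁) = (1742−509)/(1742+509) = 0.5478; √ = 0.7401.
h = (62.7/2)·0.7401 = 23.20 m.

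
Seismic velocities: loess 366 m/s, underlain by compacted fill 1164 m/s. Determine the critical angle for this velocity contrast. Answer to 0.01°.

18.33°

Critical incidence: sin θ_c = V₁/V₂ = 366/1164 = 0.3144.
θ_c = arcsin 0.3144 = 18.33°.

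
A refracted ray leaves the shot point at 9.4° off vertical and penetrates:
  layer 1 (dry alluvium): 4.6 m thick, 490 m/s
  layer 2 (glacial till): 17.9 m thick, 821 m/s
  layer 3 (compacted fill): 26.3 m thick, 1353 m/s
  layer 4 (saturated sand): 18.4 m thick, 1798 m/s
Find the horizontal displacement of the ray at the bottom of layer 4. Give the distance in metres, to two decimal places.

Apply Snell's law at each interface; in layer i the horizontal offset is hᵢ·tan θᵢ.
Layer 1: θ = 9.40°; offset = 4.6·tan 9.40° = 0.7615 m.
Layer 2: sin θ = 821·sin 9.4°/490 = 0.2737, θ = 15.88°; offset = 17.9·tan 15.88° = 5.0928 m.
Layer 3: sin θ = 1353·sin 9.4°/490 = 0.4510, θ = 26.81°; offset = 26.3·tan 26.81° = 13.2889 m.
Layer 4: sin θ = 1798·sin 9.4°/490 = 0.5993, θ = 36.82°; offset = 18.4·tan 36.82° = 13.7751 m.
Summing the layer offsets gives 32.9183 m.

32.92 m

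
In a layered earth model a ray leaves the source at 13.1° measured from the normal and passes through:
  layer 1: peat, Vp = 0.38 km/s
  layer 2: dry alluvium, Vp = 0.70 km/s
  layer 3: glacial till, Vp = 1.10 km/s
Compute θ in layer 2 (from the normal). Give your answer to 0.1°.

24.7°

Snell's law across each interface conserves sin θ / V, so sin θ_2 = V_2·sin θ₁/V₁.
sin θ_2 = 0.70 × sin 13.1° / 0.38 = 0.4175.
θ_2 = 24.68° from the vertical.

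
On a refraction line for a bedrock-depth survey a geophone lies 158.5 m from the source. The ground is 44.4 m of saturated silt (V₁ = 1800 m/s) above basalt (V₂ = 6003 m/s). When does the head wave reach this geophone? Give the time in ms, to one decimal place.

θ_c = arcsin(V₁/V₂) = arcsin(1800/6003) = 17.45°, cos θ_c = 0.9540.
Intercept time tᵢ = 2h cos θ_c / V₁ = 2·44.4·0.9540/1800 = 0.04706 s.
t = x/V₂ + tᵢ = 158.5/6003 + 0.04706 = 0.07347 s.

73.5 ms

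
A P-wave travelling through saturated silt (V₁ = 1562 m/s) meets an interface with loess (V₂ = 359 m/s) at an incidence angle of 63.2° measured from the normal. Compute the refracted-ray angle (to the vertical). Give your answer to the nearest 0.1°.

11.8°

sin θ₁/V₁ = sin θ₂/V₂ ⇒ sin θ₂ = 359·sin 63.2°/1562 = 359·0.8926/1562 = 0.2051.
θ₂ = arcsin 0.2051 = 11.84° from the normal.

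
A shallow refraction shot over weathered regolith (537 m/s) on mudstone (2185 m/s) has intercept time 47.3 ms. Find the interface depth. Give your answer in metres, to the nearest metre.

h = tᵢ·V₁·V₂ / (2·√(V₂²−V₁²)).
√(V₂²−V₁²) = √(2185² − 537²) = 2118.0 m/s.
h = 0.0473 s × 537 × 2185 / (2 × 2118.0) = 13.10 m.

13 m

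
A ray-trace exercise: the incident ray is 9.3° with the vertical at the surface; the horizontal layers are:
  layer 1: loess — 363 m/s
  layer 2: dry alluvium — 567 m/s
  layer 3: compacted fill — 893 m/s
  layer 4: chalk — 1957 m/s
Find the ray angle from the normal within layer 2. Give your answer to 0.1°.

Snell's law across each interface conserves sin θ / V, so sin θ_2 = V_2·sin θ₁/V₁.
sin θ_2 = 567 × sin 9.3° / 363 = 0.2524.
θ_2 = 14.62° from the vertical.

14.6°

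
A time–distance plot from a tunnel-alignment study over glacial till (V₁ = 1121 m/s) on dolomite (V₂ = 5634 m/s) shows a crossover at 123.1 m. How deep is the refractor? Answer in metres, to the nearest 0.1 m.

50.3 m

x_cross = 2h·√((V₂+V₁)/(V₂−V₁)) → h = x_cross / (2·√((V₂+V₁)/(V₂−V₁))).
√((V₂+V₁)/(V₂−V₁)) = √((5634+1121)/(5634−1121)) = 1.2234.
h = 123.1 / (2·1.2234) = 50.31 m.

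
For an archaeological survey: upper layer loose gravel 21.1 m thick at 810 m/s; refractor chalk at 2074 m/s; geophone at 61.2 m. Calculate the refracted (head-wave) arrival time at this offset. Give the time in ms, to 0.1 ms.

77.5 ms

θ_c = arcsin(V₁/V₂) = arcsin(810/2074) = 22.99°, cos θ_c = 0.9206.
Intercept time tᵢ = 2h cos θ_c / V₁ = 2·21.1·0.9206/810 = 0.04796 s.
t = x/V₂ + tᵢ = 61.2/2074 + 0.04796 = 0.07747 s.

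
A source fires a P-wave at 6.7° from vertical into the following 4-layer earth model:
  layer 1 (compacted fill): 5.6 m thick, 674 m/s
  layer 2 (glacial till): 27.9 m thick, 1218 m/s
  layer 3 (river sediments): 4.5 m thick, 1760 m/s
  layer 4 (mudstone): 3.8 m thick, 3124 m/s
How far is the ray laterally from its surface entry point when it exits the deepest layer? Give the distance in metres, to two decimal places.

10.56 m

Apply Snell's law at each interface; in layer i the horizontal offset is hᵢ·tan θᵢ.
Layer 1: θ = 6.70°; offset = 5.6·tan 6.70° = 0.6578 m.
Layer 2: sin θ = 1218·sin 6.7°/674 = 0.2108, θ = 12.17°; offset = 27.9·tan 12.17° = 6.0177 m.
Layer 3: sin θ = 1760·sin 6.7°/674 = 0.3047, θ = 17.74°; offset = 4.5·tan 17.74° = 1.4394 m.
Layer 4: sin θ = 3124·sin 6.7°/674 = 0.5408, θ = 32.74°; offset = 3.8·tan 32.74° = 2.4429 m.
Summing the layer offsets gives 10.5578 m.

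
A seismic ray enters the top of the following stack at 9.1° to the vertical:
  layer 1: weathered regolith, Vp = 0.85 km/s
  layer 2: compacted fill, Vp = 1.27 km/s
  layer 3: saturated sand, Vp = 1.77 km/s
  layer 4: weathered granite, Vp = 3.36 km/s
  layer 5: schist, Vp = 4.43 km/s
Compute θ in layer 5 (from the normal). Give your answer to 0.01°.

55.52°

Ray parameter p = sin 9.1° / 0.85 = 1.8607e-01 s/km.
sin θ_5 = p·V_5 = 1.8607e-01 × 4.43 = 0.8243.
θ_5 = 55.52° from the vertical.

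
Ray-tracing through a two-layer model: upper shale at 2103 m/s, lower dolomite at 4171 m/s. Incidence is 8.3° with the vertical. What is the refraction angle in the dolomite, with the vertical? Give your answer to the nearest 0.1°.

16.6°

Snell's law: sin θ₂ = (V₂/V₁)·sin θ₁ = (4171/2103)·sin 8.3° = 0.2863.
θ₂ = arcsin 0.2863 = 16.64° from the normal.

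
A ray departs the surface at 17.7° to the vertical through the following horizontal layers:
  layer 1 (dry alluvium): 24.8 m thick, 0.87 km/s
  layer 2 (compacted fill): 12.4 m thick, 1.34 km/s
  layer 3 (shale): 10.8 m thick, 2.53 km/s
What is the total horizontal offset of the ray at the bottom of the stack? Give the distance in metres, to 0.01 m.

34.92 m

p = sin θ₁/V₁ = sin 17.7°/0.87 = 3.4946e-01 s/km is conserved through the stack.
Layer 1: θ = 17.70°; offset = 24.8·tan 17.70° = 7.9147 m.
Layer 2: sin θ = p·1.34 = 0.4683 → θ = 27.92°; offset = 12.4·tan 27.92° = 6.5718 m.
Layer 3: sin θ = p·2.53 = 0.8841 → θ = 62.15°; offset = 10.8·tan 62.15° = 20.4374 m.
Summing the layer offsets gives 34.9239 m.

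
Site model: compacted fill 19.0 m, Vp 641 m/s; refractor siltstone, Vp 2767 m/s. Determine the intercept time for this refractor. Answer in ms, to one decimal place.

57.7 ms

tᵢ = 2h·√(V₂²−V₁²)/(V₁V₂).
√(V₂²−V₁²) = √(2767²−641²) = 2691.7 m/s.
tᵢ = 2·19.0·2691.7/(641·2767) = 0.05767 s.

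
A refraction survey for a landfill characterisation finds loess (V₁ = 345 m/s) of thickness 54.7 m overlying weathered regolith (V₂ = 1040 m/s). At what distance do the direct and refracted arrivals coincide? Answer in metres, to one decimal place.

θ_c = arcsin(345/1040) = 19.37°, so cos θ_c = 0.9434 and tᵢ = 2h cos θ_c/V₁ = 0.2991 s.
At crossover x/V₁ = x/V₂ + tᵢ ⇒ x = tᵢ/(1/V₁ − 1/V₂) = 0.29915/(2.8986e-03 − 9.6154e-04) = 154.44 m.

154.4 m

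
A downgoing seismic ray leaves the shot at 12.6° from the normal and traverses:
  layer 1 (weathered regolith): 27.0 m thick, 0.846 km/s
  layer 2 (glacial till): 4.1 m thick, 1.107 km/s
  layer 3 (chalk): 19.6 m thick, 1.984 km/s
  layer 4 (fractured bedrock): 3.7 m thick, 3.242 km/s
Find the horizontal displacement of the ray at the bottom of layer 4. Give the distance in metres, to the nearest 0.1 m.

Ray parameter p = sin 12.6° / 0.846 km/s = 2.5785e-01 s/km.
Layer 1: θ = 12.60°; offset = 27.0·tan 12.60° = 6.035 m.
Layer 2: sin θ = p·1.107 = 0.2854 → θ = 16.59°; offset = 4.1·tan 16.59° = 1.221 m.
Layer 3: sin θ = p·1.984 = 0.5116 → θ = 30.77°; offset = 19.6·tan 30.77° = 11.670 m.
Layer 4: sin θ = p·3.242 = 0.8360 → θ = 56.72°; offset = 3.7·tan 56.72° = 5.636 m.
Σ offsets = 24.562 m.

24.6 m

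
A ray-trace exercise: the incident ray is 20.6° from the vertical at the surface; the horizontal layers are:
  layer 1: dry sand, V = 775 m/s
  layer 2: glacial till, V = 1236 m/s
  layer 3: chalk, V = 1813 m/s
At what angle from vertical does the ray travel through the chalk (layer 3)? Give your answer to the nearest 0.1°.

Snell's law across each interface conserves sin θ / V, so sin θ_3 = V_3·sin θ₁/V₁.
sin θ_3 = 1813 × sin 20.6° / 775 = 0.8231.
θ_3 = 55.39° from the vertical.

55.4°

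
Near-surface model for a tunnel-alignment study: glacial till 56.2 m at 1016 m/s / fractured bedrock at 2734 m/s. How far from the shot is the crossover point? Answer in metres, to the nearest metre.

166 m

x_cross = 2h·√((V₂+V₁)/(V₂−V₁)).
(V₂+V₁)/(V₂−V₁) = (2734+1016)/(2734−1016) = 2.1828; √ = 1.4774.
x_cross = 2·56.2·1.4774 = 166.06 m.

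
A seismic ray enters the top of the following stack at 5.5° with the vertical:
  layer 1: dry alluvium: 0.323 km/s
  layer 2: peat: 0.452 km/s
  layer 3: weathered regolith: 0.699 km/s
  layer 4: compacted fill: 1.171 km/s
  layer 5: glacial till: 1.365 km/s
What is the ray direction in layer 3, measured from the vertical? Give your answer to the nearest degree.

Snell's law across each interface conserves sin θ / V, so sin θ_3 = V_3·sin θ₁/V₁.
sin θ_3 = 0.699 × sin 5.5° / 0.323 = 0.2074.
θ_3 = 11.97° from the vertical.

12°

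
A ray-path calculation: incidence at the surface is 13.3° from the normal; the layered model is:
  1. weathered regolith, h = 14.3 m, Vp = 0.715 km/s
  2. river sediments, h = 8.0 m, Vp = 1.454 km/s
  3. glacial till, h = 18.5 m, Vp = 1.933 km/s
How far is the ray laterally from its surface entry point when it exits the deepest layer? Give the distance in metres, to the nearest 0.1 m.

22.3 m

p = sin θ₁/V₁ = sin 13.3°/0.715 = 3.2175e-01 s/km is conserved through the stack.
Layer 1: θ = 13.30°; offset = 14.3·tan 13.30° = 3.380 m.
Layer 2: sin θ = p·1.454 = 0.4678 → θ = 27.89°; offset = 8.0·tan 27.89° = 4.235 m.
Layer 3: sin θ = p·1.933 = 0.6219 → θ = 38.46°; offset = 18.5·tan 38.46° = 14.693 m.
Summing the layer offsets gives 22.308 m.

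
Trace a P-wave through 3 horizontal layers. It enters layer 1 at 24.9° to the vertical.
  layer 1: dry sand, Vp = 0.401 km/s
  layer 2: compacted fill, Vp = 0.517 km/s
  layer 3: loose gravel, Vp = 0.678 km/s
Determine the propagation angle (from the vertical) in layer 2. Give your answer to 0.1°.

32.9°

Ray parameter p = sin 24.9° / 0.401 = 1.0500e+00 s/km.
sin θ_2 = p·V_2 = 1.0500e+00 × 0.517 = 0.5428.
θ_2 = 32.88° from the vertical.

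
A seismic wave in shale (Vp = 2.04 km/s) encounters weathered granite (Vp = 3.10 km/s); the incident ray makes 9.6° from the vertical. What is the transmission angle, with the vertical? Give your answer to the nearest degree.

sin θ₁/V₁ = sin θ₂/V₂ ⇒ sin θ₂ = 3.10·sin 9.6°/2.04 = 3.10·0.1668/2.04 = 0.2534.
θ₂ = arcsin 0.2534 = 14.68° from the normal.

15°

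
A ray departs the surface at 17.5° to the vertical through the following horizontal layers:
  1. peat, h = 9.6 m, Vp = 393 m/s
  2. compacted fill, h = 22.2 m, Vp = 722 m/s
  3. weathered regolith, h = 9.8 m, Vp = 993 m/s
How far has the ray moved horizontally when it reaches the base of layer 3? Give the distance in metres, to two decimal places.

29.19 m

Apply Snell's law at each interface; in layer i the horizontal offset is hᵢ·tan θᵢ.
Layer 1: θ = 17.50°; offset = 9.6·tan 17.50° = 3.0269 m.
Layer 2: sin θ = 722·sin 17.5°/393 = 0.5524, θ = 33.53°; offset = 22.2·tan 33.53° = 14.7132 m.
Layer 3: sin θ = 993·sin 17.5°/393 = 0.7598, θ = 49.45°; offset = 9.8·tan 49.45° = 11.4526 m.
Total horizontal offset = 29.1927 m.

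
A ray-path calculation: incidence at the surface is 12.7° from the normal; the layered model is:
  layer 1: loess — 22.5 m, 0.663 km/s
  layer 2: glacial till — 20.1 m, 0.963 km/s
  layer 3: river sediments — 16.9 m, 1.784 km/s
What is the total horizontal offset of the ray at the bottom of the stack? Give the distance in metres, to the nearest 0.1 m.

24.2 m

Apply Snell's law at each interface; in layer i the horizontal offset is hᵢ·tan θᵢ.
Layer 1: θ = 12.70°; offset = 22.5·tan 12.70° = 5.071 m.
Layer 2: sin θ = 0.963·sin 12.7°/0.663 = 0.3193, θ = 18.62°; offset = 20.1·tan 18.62° = 6.773 m.
Layer 3: sin θ = 1.784·sin 12.7°/0.663 = 0.5916, θ = 36.27°; offset = 16.9·tan 36.27° = 12.400 m.
Σ offsets = 24.243 m.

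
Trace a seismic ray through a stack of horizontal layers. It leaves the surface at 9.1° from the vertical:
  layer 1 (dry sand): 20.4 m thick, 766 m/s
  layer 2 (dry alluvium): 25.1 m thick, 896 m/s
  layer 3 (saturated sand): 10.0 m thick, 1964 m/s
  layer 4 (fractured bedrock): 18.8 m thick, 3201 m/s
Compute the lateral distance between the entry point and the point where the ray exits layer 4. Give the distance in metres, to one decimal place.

Ray parameter p = sin 9.1° / 766 m/s = 2.0647e-04 s/m.
Layer 1: θ = 9.10°; offset = 20.4·tan 9.10° = 3.268 m.
Layer 2: sin θ = p·896 = 0.1850 → θ = 10.66°; offset = 25.1·tan 10.66° = 4.725 m.
Layer 3: sin θ = p·1964 = 0.4055 → θ = 23.92°; offset = 10.0·tan 23.92° = 4.436 m.
Layer 4: sin θ = p·3201 = 0.6609 → θ = 41.37°; offset = 18.8·tan 41.37° = 16.557 m.
Total horizontal offset = 28.986 m.

29.0 m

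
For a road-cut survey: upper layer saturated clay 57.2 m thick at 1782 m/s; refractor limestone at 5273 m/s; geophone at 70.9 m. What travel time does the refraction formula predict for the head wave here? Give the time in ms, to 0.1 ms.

θ_c = arcsin(V₁/V₂) = arcsin(1782/5273) = 19.75°, cos θ_c = 0.9412.
Intercept time tᵢ = 2h cos θ_c / V₁ = 2·57.2·0.9412/1782 = 0.06042 s.
t = x/V₂ + tᵢ = 70.9/5273 + 0.06042 = 0.07387 s.

73.9 ms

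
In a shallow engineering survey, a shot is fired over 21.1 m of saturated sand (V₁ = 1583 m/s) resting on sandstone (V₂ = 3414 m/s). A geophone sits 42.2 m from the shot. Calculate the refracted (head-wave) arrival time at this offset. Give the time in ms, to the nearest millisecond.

t = x/V₂ + 2h·√(V₂²−V₁²)/(V₁V₂).
√(V₂²−V₁²) = √(3414²−1583²) = 3024.8 m/s; delay term = 2·21.1·3024.8/(1583·3414) = 0.02362 s.
t = 42.2/3414 + 0.02362 = 0.03598 s.

36 ms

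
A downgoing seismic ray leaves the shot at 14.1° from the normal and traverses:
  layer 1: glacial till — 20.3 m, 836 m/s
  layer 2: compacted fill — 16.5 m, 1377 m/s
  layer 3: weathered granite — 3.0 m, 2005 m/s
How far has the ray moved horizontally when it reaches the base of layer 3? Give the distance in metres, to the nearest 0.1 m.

14.5 m

Apply Snell's law at each interface; in layer i the horizontal offset is hᵢ·tan θᵢ.
Layer 1: θ = 14.10°; offset = 20.3·tan 14.10° = 5.099 m.
Layer 2: sin θ = 1377·sin 14.1°/836 = 0.4013, θ = 23.66°; offset = 16.5·tan 23.66° = 7.228 m.
Layer 3: sin θ = 2005·sin 14.1°/836 = 0.5843, θ = 35.75°; offset = 3.0·tan 35.75° = 2.160 m.
Σ offsets = 14.487 m.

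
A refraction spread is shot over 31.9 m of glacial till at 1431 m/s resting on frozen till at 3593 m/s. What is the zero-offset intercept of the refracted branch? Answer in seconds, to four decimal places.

θ_c = arcsin(V₁/V₂) = arcsin(1431/3593) = 23.47°; cos θ_c = 0.9173.
tᵢ = 2h·cos θ_c / V₁ = 2·31.9·0.9173 / 1431 = 0.04090 s.

0.0409 s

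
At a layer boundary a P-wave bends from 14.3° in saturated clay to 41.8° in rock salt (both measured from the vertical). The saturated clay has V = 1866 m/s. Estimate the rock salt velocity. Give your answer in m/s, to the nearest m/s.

Snell's law: sin 14.3°/V₁ = sin 41.8°/V₂.
V₂ = V₁·sin 41.8°/sin 14.3° = 1866 × 2.6985 = 5035.44 m/s.

5035 m/s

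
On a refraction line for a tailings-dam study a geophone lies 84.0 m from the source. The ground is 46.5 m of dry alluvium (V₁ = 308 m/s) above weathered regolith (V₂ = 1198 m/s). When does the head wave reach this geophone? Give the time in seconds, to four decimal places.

0.3619 s

θ_c = arcsin(V₁/V₂) = arcsin(308/1198) = 14.90°, cos θ_c = 0.9664.
Intercept time tᵢ = 2h cos θ_c / V₁ = 2·46.5·0.9664/308 = 0.29180 s.
t = x/V₂ + tᵢ = 84.0/1198 + 0.29180 = 0.36192 s.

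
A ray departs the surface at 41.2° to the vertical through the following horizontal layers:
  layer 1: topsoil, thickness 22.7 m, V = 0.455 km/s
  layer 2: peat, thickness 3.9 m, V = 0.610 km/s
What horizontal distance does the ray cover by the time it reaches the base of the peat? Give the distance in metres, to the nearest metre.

Ray parameter p = sin 41.2° / 0.455 km/s = 1.4477e+00 s/km.
Layer 1: θ = 41.20°; offset = 22.7·tan 41.20° = 19.872 m.
Layer 2: sin θ = p·0.610 = 0.8831 → θ = 62.02°; offset = 3.9·tan 62.02° = 7.340 m.
Summing the layer offsets gives 27.212 m.

27 m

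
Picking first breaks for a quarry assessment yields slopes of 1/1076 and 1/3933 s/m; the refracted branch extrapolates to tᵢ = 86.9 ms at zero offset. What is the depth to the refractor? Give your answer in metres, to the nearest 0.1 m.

48.6 m

θ_c = arcsin(1076/3933) = 15.88°; cos θ_c = 0.9618.
tᵢ = 2h cos θ_c/V₁ ⇒ h = tᵢ·V₁/(2 cos θ_c) = 0.0869·1076/(2·0.9618) = 48.61 m.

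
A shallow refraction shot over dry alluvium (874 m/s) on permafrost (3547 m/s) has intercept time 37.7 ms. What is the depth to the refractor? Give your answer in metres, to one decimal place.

h = tᵢ·V₁·V₂ / (2·√(V₂²−V₁²)).
√(V₂²−V₁²) = √(3547² − 874²) = 3437.6 m/s.
h = 0.0377 s × 874 × 3547 / (2 × 3437.6) = 17.00 m.

17.0 m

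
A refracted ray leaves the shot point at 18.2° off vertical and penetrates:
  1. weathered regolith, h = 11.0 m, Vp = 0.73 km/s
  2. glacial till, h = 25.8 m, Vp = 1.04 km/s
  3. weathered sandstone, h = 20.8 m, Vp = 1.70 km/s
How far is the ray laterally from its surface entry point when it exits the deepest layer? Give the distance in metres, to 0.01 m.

38.48 m

Ray parameter p = sin 18.2° / 0.73 km/s = 4.2786e-01 s/km.
Layer 1: θ = 18.20°; offset = 11.0·tan 18.20° = 3.6166 m.
Layer 2: sin θ = p·1.04 = 0.4450 → θ = 26.42°; offset = 25.8·tan 26.42° = 12.8193 m.
Layer 3: sin θ = p·1.70 = 0.7274 → θ = 46.67°; offset = 20.8·tan 46.67° = 22.0455 m.
Σ offsets = 38.4814 m.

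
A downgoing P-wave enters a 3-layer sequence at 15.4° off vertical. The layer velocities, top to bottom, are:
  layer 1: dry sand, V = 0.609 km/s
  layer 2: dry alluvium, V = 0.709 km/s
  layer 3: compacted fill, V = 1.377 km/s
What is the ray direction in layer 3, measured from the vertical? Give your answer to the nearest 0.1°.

Snell's law across each interface conserves sin θ / V, so sin θ_3 = V_3·sin θ₁/V₁.
sin θ_3 = 1.377 × sin 15.4° / 0.609 = 0.6004.
θ_3 = arcsin 0.6004 = 36.90°.

36.9°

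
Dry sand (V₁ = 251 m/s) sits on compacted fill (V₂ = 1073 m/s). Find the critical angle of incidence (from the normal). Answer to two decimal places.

13.53°

Critical incidence: sin θ_c = V₁/V₂ = 251/1073 = 0.2339.
θ_c = arcsin 0.2339 = 13.53°.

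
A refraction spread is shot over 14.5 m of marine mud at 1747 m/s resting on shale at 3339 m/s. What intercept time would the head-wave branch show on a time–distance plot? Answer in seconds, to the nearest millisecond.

θ_c = arcsin(V₁/V₂) = arcsin(1747/3339) = 31.55°; cos θ_c = 0.8522.
tᵢ = 2h·cos θ_c / V₁ = 2·14.5·0.8522 / 1747 = 0.01415 s.

0.014 s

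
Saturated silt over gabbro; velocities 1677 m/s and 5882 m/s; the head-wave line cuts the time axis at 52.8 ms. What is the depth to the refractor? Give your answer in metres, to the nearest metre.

46 m

h = tᵢ·V₁·V₂ / (2·√(V₂²−V₁²)).
√(V₂²−V₁²) = √(5882² − 1677²) = 5637.9 m/s.
h = 0.0528 s × 1677 × 5882 / (2 × 5637.9) = 46.19 m.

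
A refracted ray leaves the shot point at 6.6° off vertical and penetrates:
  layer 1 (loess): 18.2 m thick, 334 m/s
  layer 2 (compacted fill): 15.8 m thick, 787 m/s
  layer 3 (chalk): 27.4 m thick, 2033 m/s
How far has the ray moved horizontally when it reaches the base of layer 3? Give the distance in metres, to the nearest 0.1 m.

33.4 m

Ray parameter p = sin 6.6° / 334 m/s = 3.4412e-04 s/m.
Layer 1: θ = 6.60°; offset = 18.2·tan 6.60° = 2.106 m.
Layer 2: sin θ = p·787 = 0.2708 → θ = 15.71°; offset = 15.8·tan 15.71° = 4.445 m.
Layer 3: sin θ = p·2033 = 0.6996 → θ = 44.40°; offset = 27.4·tan 44.40° = 26.827 m.
Total horizontal offset = 33.378 m.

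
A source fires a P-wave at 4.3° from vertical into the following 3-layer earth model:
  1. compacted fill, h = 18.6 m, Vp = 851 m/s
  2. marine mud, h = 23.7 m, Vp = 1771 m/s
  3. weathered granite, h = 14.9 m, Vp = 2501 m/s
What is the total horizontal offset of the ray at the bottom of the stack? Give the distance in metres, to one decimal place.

8.5 m

Ray parameter p = sin 4.3° / 851 m/s = 8.8107e-05 s/m.
Layer 1: θ = 4.30°; offset = 18.6·tan 4.30° = 1.399 m.
Layer 2: sin θ = p·1771 = 0.1560 → θ = 8.98°; offset = 23.7·tan 8.98° = 3.744 m.
Layer 3: sin θ = p·2501 = 0.2204 → θ = 12.73°; offset = 14.9·tan 12.73° = 3.366 m.
Summing the layer offsets gives 8.508 m.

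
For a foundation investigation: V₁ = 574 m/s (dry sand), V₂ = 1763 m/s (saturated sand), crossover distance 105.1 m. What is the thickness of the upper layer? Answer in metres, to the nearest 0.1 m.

x_cross = 2h·√((V₂+V₁)/(V₂−V₁)) → h = x_cross / (2·√((V₂+V₁)/(V₂−V₁))).
√((V₂+V₁)/(V₂−V₁)) = √((1763+574)/(1763−574)) = 1.4020.
h = 105.1 / (2·1.4020) = 37.48 m.

37.5 m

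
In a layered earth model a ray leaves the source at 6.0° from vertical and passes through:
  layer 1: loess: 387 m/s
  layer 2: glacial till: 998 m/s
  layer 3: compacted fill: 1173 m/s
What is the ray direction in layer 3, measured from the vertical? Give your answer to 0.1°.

18.5°

Ray parameter p = sin 6.0° / 387 = 2.7010e-04 s/m.
sin θ_3 = p·V_3 = 2.7010e-04 × 1173 = 0.3168.
θ_3 = 18.47° from the vertical.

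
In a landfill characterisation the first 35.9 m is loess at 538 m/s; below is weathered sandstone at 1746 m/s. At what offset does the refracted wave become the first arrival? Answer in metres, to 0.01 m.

98.73 m

x_cross = 2h·√((V₂+V₁)/(V₂−V₁)).
(V₂+V₁)/(V₂−V₁) = (1746+538)/(1746−538) = 1.8907; √ = 1.3750.
x_cross = 2·35.9·1.3750 = 98.73 m.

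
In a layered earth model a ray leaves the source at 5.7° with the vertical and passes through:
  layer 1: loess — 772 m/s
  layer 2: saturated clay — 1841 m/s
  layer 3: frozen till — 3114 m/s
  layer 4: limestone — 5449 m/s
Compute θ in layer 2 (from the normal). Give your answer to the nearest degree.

Snell's law across each interface conserves sin θ / V, so sin θ_2 = V_2·sin θ₁/V₁.
sin θ_2 = 1841 × sin 5.7° / 772 = 0.2368.
θ_2 = 13.70° from the vertical.

14°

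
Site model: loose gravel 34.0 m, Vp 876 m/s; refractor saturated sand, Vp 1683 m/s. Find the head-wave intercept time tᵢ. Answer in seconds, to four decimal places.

tᵢ = 2h·√(V₂²−V₁²)/(V₁V₂).
√(V₂²−V₁²) = √(1683²−876²) = 1437.1 m/s.
tᵢ = 2·34.0·1437.1/(876·1683) = 0.06628 s.

0.0663 s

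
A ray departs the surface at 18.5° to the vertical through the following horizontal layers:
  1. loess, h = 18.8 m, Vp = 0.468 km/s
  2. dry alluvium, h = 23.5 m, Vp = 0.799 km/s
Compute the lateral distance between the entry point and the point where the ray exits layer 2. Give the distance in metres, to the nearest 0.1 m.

21.4 m

Apply Snell's law at each interface; in layer i the horizontal offset is hᵢ·tan θᵢ.
Layer 1: θ = 18.50°; offset = 18.8·tan 18.50° = 6.290 m.
Layer 2: sin θ = 0.799·sin 18.5°/0.468 = 0.5417, θ = 32.80°; offset = 23.5·tan 32.80° = 15.145 m.
Σ offsets = 21.436 m.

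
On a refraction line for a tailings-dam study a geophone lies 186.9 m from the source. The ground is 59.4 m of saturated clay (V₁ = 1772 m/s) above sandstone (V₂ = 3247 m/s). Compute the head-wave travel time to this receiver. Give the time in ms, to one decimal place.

113.7 ms

t = x/V₂ + 2h·√(V₂²−V₁²)/(V₁V₂).
√(V₂²−V₁²) = √(3247²−1772²) = 2720.9 m/s; delay term = 2·59.4·2720.9/(1772·3247) = 0.05618 s.
t = 186.9/3247 + 0.05618 = 0.11374 s.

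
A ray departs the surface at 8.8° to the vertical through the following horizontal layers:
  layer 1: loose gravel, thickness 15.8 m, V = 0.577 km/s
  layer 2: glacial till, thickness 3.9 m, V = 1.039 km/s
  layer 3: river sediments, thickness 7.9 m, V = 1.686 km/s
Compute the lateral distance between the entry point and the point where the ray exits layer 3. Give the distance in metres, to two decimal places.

7.51 m

Apply Snell's law at each interface; in layer i the horizontal offset is hᵢ·tan θᵢ.
Layer 1: θ = 8.80°; offset = 15.8·tan 8.80° = 2.4460 m.
Layer 2: sin θ = 1.039·sin 8.8°/0.577 = 0.2755, θ = 15.99°; offset = 3.9·tan 15.99° = 1.1176 m.
Layer 3: sin θ = 1.686·sin 8.8°/0.577 = 0.4470, θ = 26.55°; offset = 7.9·tan 26.55° = 3.9479 m.
Total horizontal offset = 7.5115 m.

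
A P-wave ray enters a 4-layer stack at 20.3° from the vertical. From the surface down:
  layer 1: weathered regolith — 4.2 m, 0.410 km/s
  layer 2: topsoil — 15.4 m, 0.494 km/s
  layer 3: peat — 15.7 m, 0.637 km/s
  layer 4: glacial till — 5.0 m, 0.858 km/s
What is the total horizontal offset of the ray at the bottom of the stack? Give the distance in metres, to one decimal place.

Apply Snell's law at each interface; in layer i the horizontal offset is hᵢ·tan θᵢ.
Layer 1: θ = 20.30°; offset = 4.2·tan 20.30° = 1.554 m.
Layer 2: sin θ = 0.494·sin 20.3°/0.410 = 0.4180, θ = 24.71°; offset = 15.4·tan 24.71° = 7.086 m.
Layer 3: sin θ = 0.637·sin 20.3°/0.410 = 0.5390, θ = 32.62°; offset = 15.7·tan 32.62° = 10.047 m.
Layer 4: sin θ = 0.858·sin 20.3°/0.410 = 0.7260, θ = 46.55°; offset = 5.0·tan 46.55° = 5.279 m.
Summing the layer offsets gives 23.966 m.

24.0 m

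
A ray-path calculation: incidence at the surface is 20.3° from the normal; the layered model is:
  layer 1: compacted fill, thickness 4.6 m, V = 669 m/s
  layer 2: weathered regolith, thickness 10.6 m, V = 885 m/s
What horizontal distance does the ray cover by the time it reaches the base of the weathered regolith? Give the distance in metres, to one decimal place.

7.2 m

Apply Snell's law at each interface; in layer i the horizontal offset is hᵢ·tan θᵢ.
Layer 1: θ = 20.30°; offset = 4.6·tan 20.30° = 1.702 m.
Layer 2: sin θ = 885·sin 20.3°/669 = 0.4590, θ = 27.32°; offset = 10.6·tan 27.32° = 5.476 m.
Σ offsets = 7.177 m.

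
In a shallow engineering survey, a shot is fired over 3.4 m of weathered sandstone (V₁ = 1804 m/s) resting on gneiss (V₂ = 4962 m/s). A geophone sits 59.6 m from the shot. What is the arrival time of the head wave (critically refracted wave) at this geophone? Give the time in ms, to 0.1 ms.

t = x/V₂ + 2h·√(V₂²−V₁²)/(V₁V₂).
√(V₂²−V₁²) = √(4962²−1804²) = 4622.4 m/s; delay term = 2·3.4·4622.4/(1804·4962) = 0.00351 s.
t = 59.6/4962 + 0.00351 = 0.01552 s.

15.5 ms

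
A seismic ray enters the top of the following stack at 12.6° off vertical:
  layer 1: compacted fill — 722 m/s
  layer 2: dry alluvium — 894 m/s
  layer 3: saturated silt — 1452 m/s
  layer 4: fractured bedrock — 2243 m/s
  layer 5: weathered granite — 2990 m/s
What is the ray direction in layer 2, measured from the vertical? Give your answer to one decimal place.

15.7°

Snell's law across each interface conserves sin θ / V, so sin θ_2 = V_2·sin θ₁/V₁.
sin θ_2 = 894 × sin 12.6° / 722 = 0.2701.
θ_2 = 15.67° from the vertical.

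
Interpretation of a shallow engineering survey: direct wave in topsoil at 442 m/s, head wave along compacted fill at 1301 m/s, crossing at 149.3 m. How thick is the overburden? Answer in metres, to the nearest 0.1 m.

x_cross = 2h·√((V₂+V₁)/(V₂−V₁)) → h = x_cross / (2·√((V₂+V₁)/(V₂−V₁))).
√((V₂+V₁)/(V₂−V₁)) = √((1301+442)/(1301−442)) = 1.4245.
h = 149.3 / (2·1.4245) = 52.41 m.

52.4 m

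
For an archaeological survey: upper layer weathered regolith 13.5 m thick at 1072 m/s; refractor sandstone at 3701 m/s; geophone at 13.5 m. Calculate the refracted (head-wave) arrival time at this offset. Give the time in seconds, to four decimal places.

t = x/V₂ + 2h·√(V₂²−V₁²)/(V₁V₂).
√(V₂²−V₁²) = √(3701²−1072²) = 3542.3 m/s; delay term = 2·13.5·3542.3/(1072·3701) = 0.02411 s.
t = 13.5/3701 + 0.02411 = 0.02775 s.

0.0278 s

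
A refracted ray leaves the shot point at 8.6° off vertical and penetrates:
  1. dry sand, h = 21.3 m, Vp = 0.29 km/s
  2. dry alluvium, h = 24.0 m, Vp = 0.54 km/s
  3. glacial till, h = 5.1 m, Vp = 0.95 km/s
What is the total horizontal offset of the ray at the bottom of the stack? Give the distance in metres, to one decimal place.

13.0 m

p = sin θ₁/V₁ = sin 8.6°/0.29 = 5.1564e-01 s/km is conserved through the stack.
Layer 1: θ = 8.60°; offset = 21.3·tan 8.60° = 3.221 m.
Layer 2: sin θ = p·0.54 = 0.2784 → θ = 16.17°; offset = 24.0·tan 16.17° = 6.958 m.
Layer 3: sin θ = p·0.95 = 0.4899 → θ = 29.33°; offset = 5.1·tan 29.33° = 2.866 m.
Total horizontal offset = 13.045 m.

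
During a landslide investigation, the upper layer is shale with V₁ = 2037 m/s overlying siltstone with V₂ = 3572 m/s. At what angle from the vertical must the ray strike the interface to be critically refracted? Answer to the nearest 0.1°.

34.8°

At critical incidence the refracted ray runs along the interface (θ₂ = 90°), so sin θ_c = V₁/V₂.
θ_c = arcsin(2037/3572) = arcsin 0.5703 = 34.77°.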